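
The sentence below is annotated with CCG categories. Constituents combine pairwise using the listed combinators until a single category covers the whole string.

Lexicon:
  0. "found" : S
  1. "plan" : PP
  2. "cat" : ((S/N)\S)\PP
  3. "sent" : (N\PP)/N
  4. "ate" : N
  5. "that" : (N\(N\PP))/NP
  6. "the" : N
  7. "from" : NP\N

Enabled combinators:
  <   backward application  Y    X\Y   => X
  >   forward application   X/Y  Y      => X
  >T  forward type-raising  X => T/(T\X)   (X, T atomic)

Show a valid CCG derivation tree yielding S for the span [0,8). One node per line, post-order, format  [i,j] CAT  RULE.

[0,1] S  lex  "found"
[1,2] PP  lex  "plan"
[2,3] ((S/N)\S)\PP  lex  "cat"
[1,3] (S/N)\S  <  k=2
[0,3] S/N  <  k=1
[3,4] (N\PP)/N  lex  "sent"
[4,5] N  lex  "ate"
[3,5] N\PP  >  k=4
[5,6] (N\(N\PP))/NP  lex  "that"
[6,7] N  lex  "the"
[7,8] NP\N  lex  "from"
[6,8] NP  <  k=7
[5,8] N\(N\PP)  >  k=6
[3,8] N  <  k=5
[0,8] S  >  k=3

[0,8] S   >
  [0,3] S/N   <
    [0,1] "found" : S
    [1,3] (S/N)\S   <
      [1,2] "plan" : PP
      [2,3] "cat" : ((S/N)\S)\PP
  [3,8] N   <
    [3,5] N\PP   >
      [3,4] "sent" : (N\PP)/N
      [4,5] "ate" : N
    [5,8] N\(N\PP)   >
      [5,6] "that" : (N\(N\PP))/NP
      [6,8] NP   <
        [6,7] "the" : N
        [7,8] "from" : NP\N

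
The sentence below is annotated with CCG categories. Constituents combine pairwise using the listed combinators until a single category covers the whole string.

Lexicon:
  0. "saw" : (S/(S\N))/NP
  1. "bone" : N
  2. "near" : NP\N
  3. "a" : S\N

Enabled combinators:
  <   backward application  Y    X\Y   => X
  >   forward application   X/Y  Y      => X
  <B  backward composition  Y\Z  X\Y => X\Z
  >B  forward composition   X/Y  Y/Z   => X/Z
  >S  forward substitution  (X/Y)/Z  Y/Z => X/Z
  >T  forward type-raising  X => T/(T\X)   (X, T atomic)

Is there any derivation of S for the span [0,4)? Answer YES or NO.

YES

[0,4] S   >
  [0,3] S/(S\N)   >
    [0,1] "saw" : (S/(S\N))/NP
    [1,3] NP   <
      [1,2] "bone" : N
      [2,3] "near" : NP\N
  [3,4] "a" : S\N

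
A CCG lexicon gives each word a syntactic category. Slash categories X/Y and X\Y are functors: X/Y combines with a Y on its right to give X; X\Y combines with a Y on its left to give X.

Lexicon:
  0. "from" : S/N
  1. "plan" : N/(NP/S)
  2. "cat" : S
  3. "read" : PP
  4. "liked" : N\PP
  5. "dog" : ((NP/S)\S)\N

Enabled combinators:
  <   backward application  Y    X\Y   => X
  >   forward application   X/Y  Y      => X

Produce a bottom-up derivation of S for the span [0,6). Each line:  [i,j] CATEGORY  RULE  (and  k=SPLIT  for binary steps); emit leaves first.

[0,1] S/N  lex  "from"
[1,2] N/(NP/S)  lex  "plan"
[2,3] S  lex  "cat"
[3,4] PP  lex  "read"
[4,5] N\PP  lex  "liked"
[3,5] N  <  k=4
[5,6] ((NP/S)\S)\N  lex  "dog"
[3,6] (NP/S)\S  <  k=5
[2,6] NP/S  <  k=3
[1,6] N  >  k=2
[0,6] S  >  k=1

[0,6] S   >
  [0,1] "from" : S/N
  [1,6] N   >
    [1,2] "plan" : N/(NP/S)
    [2,6] NP/S   <
      [2,3] "cat" : S
      [3,6] (NP/S)\S   <
        [3,5] N   <
          [3,4] "read" : PP
          [4,5] "liked" : N\PP
        [5,6] "dog" : ((NP/S)\S)\N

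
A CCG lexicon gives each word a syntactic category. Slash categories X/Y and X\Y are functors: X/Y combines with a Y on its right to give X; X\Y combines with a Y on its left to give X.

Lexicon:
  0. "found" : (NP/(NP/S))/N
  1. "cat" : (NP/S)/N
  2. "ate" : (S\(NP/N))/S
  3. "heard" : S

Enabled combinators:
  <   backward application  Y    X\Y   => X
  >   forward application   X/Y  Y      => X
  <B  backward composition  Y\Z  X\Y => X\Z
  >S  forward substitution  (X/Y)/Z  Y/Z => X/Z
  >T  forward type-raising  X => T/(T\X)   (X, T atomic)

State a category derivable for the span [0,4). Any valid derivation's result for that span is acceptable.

[0,4] S   <
  [0,2] NP/N   >S
    [0,1] "found" : (NP/(NP/S))/N
    [1,2] "cat" : (NP/S)/N
  [2,4] S\(NP/N)   >
    [2,3] "ate" : (S\(NP/N))/S
    [3,4] "heard" : S

S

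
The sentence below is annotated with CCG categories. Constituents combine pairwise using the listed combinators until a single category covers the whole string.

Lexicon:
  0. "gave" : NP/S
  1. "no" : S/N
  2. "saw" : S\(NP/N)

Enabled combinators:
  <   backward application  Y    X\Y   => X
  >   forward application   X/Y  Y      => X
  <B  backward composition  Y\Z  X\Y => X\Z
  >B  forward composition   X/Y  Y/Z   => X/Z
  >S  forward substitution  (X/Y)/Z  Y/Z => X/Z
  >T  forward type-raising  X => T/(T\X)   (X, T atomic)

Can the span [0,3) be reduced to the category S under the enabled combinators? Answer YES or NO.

[0,3] S   <
  [0,2] NP/N   >B
    [0,1] "gave" : NP/S
    [1,2] "no" : S/N
  [2,3] "saw" : S\(NP/N)

YES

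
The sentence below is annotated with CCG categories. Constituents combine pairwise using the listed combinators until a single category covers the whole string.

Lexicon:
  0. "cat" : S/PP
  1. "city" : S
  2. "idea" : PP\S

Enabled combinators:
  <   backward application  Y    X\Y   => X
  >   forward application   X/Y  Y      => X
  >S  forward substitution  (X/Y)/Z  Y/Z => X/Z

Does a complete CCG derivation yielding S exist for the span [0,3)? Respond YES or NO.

[0,3] S   >
  [0,1] "cat" : S/PP
  [1,3] PP   <
    [1,2] "city" : S
    [2,3] "idea" : PP\S

YES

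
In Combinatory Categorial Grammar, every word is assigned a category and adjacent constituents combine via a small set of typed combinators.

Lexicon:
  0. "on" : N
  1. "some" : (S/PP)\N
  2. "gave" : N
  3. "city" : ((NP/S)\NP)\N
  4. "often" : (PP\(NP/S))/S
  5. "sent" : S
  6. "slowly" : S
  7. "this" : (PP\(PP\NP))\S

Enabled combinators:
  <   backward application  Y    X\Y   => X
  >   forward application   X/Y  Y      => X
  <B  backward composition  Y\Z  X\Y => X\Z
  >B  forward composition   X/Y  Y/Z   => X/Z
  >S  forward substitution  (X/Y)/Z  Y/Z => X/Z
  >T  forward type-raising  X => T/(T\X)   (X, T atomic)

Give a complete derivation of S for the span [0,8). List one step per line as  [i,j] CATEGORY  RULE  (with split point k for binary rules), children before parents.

[0,8] S   >
  [0,2] S/PP   <
    [0,1] "on" : N
    [1,2] "some" : (S/PP)\N
  [2,8] PP   <
    [2,6] PP\NP   <B
      [2,4] (NP/S)\NP   <
        [2,3] "gave" : N
        [3,4] "city" : ((NP/S)\NP)\N
      [4,6] PP\(NP/S)   >
        [4,5] "often" : (PP\(NP/S))/S
        [5,6] "sent" : S
    [6,8] PP\(PP\NP)   <
      [6,7] "slowly" : S
      [7,8] "this" : (PP\(PP\NP))\S

[0,1] N  lex  "on"
[1,2] (S/PP)\N  lex  "some"
[0,2] S/PP  <  k=1
[2,3] N  lex  "gave"
[3,4] ((NP/S)\NP)\N  lex  "city"
[2,4] (NP/S)\NP  <  k=3
[4,5] (PP\(NP/S))/S  lex  "often"
[5,6] S  lex  "sent"
[4,6] PP\(NP/S)  >  k=5
[2,6] PP\NP  <B  k=4
[6,7] S  lex  "slowly"
[7,8] (PP\(PP\NP))\S  lex  "this"
[6,8] PP\(PP\NP)  <  k=7
[2,8] PP  <  k=6
[0,8] S  >  k=2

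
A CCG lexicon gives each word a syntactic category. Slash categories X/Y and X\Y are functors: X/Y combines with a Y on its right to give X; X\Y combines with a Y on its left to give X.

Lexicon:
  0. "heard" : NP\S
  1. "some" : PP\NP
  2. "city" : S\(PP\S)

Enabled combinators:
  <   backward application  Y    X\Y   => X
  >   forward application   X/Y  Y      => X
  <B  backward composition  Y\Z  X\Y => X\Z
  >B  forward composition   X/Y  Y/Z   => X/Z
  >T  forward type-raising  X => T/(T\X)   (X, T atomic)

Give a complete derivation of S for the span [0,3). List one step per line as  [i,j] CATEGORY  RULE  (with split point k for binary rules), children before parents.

[0,1] NP\S  lex  "heard"
[1,2] PP\NP  lex  "some"
[0,2] PP\S  <B  k=1
[2,3] S\(PP\S)  lex  "city"
[0,3] S  <  k=2

[0,3] S   <
  [0,2] PP\S   <B
    [0,1] "heard" : NP\S
    [1,2] "some" : PP\NP
  [2,3] "city" : S\(PP\S)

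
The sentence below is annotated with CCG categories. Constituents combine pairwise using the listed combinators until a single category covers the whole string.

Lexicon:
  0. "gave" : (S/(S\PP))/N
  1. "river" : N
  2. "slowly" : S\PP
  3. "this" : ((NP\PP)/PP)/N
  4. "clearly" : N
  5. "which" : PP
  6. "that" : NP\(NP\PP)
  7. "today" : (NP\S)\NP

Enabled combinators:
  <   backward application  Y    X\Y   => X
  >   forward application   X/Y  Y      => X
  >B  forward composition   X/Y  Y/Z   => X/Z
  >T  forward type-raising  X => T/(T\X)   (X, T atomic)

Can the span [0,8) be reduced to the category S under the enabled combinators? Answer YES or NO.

NO

(S/(S\PP))/N N S\PP ((NP\PP)/PP)/N N PP NP\(NP\PP) (NP\S)\NP
CKY chart[0,8] = {N/(N\NP), NP, NP/(NP\NP), PP/(PP\NP), S/(S\NP)}; S ∉ chart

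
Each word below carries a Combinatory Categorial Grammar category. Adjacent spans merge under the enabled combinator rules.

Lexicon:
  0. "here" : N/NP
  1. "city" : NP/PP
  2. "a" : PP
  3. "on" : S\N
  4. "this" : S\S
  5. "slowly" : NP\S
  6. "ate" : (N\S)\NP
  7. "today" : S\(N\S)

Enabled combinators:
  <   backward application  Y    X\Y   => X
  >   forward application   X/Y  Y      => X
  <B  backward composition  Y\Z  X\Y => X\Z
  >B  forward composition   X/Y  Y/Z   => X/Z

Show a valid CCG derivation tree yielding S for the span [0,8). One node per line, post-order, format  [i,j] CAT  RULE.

[0,1] N/NP  lex  "here"
[1,2] NP/PP  lex  "city"
[2,3] PP  lex  "a"
[1,3] NP  >  k=2
[0,3] N  >  k=1
[3,4] S\N  lex  "on"
[4,5] S\S  lex  "this"
[3,5] S\N  <B  k=4
[0,5] S  <  k=3
[5,6] NP\S  lex  "slowly"
[0,6] NP  <  k=5
[6,7] (N\S)\NP  lex  "ate"
[7,8] S\(N\S)  lex  "today"
[6,8] S\NP  <B  k=7
[0,8] S  <  k=6

[0,8] S   <
  [0,6] NP   <
    [0,5] S   <
      [0,3] N   >
        [0,1] "here" : N/NP
        [1,3] NP   >
          [1,2] "city" : NP/PP
          [2,3] "a" : PP
      [3,5] S\N   <B
        [3,4] "on" : S\N
        [4,5] "this" : S\S
    [5,6] "slowly" : NP\S
  [6,8] S\NP   <B
    [6,7] "ate" : (N\S)\NP
    [7,8] "today" : S\(N\S)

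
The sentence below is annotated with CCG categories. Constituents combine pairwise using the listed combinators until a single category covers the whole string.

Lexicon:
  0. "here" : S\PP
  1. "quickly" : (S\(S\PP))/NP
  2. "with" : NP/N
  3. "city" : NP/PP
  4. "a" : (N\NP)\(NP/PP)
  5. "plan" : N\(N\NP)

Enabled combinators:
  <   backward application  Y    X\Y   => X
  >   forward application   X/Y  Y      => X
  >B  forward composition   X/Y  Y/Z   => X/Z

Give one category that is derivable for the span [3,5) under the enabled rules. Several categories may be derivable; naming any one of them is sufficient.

[0,6] S   <
  [0,1] "here" : S\PP
  [1,6] S\(S\PP)   >
    [1,2] "quickly" : (S\(S\PP))/NP
    [2,6] NP   >
      [2,3] "with" : NP/N
      [3,6] N   <
        [3,5] N\NP   <
          [3,4] "city" : NP/PP
          [4,5] "a" : (N\NP)\(NP/PP)
        [5,6] "plan" : N\(N\NP)

N\NP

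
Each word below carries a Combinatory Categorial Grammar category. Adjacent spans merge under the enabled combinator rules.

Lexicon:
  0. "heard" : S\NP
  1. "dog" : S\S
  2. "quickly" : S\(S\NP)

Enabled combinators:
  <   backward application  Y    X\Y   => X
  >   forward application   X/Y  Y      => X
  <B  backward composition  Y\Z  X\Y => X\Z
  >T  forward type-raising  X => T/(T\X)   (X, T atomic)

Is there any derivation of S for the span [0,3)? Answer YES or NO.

[0,3] S   <
  [0,2] S\NP   <B
    [0,1] "heard" : S\NP
    [1,2] "dog" : S\S
  [2,3] "quickly" : S\(S\NP)

YES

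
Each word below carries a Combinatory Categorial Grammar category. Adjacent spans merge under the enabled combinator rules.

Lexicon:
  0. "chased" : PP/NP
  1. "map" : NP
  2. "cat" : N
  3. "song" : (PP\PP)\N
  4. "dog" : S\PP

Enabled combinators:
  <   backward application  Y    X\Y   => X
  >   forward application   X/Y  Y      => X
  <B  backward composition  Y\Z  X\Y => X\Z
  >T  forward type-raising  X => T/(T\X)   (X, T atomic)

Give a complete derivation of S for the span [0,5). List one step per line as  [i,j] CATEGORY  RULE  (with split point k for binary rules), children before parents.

[0,1] PP/NP  lex  "chased"
[1,2] NP  lex  "map"
[0,2] PP  >  k=1
[2,3] N  lex  "cat"
[3,4] (PP\PP)\N  lex  "song"
[2,4] PP\PP  <  k=3
[4,5] S\PP  lex  "dog"
[2,5] S\PP  <B  k=4
[0,5] S  <  k=2

[0,5] S   <
  [0,2] PP   >
    [0,1] "chased" : PP/NP
    [1,2] "map" : NP
  [2,5] S\PP   <B
    [2,4] PP\PP   <
      [2,3] "cat" : N
      [3,4] "song" : (PP\PP)\N
    [4,5] "dog" : S\PP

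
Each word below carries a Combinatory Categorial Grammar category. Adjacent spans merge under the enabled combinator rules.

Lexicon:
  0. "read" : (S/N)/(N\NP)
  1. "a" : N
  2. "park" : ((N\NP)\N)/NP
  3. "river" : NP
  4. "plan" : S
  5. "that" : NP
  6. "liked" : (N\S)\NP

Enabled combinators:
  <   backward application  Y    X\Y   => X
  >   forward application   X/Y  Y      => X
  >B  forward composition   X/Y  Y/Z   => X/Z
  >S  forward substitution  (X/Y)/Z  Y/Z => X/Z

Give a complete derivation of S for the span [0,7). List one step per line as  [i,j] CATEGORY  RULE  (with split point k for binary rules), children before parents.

[0,7] S   >
  [0,4] S/N   >
    [0,1] "read" : (S/N)/(N\NP)
    [1,4] N\NP   <
      [1,2] "a" : N
      [2,4] (N\NP)\N   >
        [2,3] "park" : ((N\NP)\N)/NP
        [3,4] "river" : NP
  [4,7] N   <
    [4,5] "plan" : S
    [5,7] N\S   <
      [5,6] "that" : NP
      [6,7] "liked" : (N\S)\NP

[0,1] (S/N)/(N\NP)  lex  "read"
[1,2] N  lex  "a"
[2,3] ((N\NP)\N)/NP  lex  "park"
[3,4] NP  lex  "river"
[2,4] (N\NP)\N  >  k=3
[1,4] N\NP  <  k=2
[0,4] S/N  >  k=1
[4,5] S  lex  "plan"
[5,6] NP  lex  "that"
[6,7] (N\S)\NP  lex  "liked"
[5,7] N\S  <  k=6
[4,7] N  <  k=5
[0,7] S  >  k=4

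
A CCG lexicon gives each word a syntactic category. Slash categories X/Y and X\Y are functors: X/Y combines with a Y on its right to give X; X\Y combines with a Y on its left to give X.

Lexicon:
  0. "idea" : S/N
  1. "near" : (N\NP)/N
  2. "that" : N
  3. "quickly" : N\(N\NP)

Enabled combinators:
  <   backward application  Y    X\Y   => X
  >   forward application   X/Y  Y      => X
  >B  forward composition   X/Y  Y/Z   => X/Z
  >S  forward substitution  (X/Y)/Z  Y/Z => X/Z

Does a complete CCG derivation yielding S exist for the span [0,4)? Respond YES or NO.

[0,4] S   >
  [0,1] "idea" : S/N
  [1,4] N   <
    [1,3] N\NP   >
      [1,2] "near" : (N\NP)/N
      [2,3] "that" : N
    [3,4] "quickly" : N\(N\NP)

YES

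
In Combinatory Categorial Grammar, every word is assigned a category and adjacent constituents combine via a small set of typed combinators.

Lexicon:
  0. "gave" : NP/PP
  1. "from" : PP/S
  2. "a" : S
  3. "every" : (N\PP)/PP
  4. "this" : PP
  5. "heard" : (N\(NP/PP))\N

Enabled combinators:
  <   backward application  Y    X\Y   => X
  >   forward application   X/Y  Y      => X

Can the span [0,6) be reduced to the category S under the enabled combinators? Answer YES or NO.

NP/PP PP/S S (N\PP)/PP PP (N\(NP/PP))\N
CKY chart[0,6] = {N}; S ∉ chart

NO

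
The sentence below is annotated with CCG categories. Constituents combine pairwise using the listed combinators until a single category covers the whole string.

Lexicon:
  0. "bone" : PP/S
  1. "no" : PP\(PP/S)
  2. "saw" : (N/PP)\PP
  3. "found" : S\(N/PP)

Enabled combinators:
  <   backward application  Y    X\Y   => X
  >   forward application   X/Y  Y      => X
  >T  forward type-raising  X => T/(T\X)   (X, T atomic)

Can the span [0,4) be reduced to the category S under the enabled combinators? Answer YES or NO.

YES

[0,4] S   <
  [0,3] N/PP   <
    [0,2] PP   <
      [0,1] "bone" : PP/S
      [1,2] "no" : PP\(PP/S)
    [2,3] "saw" : (N/PP)\PP
  [3,4] "found" : S\(N/PP)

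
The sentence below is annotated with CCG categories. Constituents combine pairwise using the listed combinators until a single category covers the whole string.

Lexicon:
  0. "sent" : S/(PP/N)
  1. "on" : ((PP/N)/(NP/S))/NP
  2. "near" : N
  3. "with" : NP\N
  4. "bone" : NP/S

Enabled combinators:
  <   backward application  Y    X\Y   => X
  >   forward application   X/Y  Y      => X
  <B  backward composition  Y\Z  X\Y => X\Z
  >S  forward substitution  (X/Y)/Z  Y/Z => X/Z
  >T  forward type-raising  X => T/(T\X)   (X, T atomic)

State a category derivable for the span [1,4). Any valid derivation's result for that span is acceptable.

[0,5] S   >
  [0,1] "sent" : S/(PP/N)
  [1,5] PP/N   >
    [1,4] (PP/N)/(NP/S)   >
      [1,2] "on" : ((PP/N)/(NP/S))/NP
      [2,4] NP   <
        [2,3] "near" : N
        [3,4] "with" : NP\N
    [4,5] "bone" : NP/S

(PP/N)/(NP/S)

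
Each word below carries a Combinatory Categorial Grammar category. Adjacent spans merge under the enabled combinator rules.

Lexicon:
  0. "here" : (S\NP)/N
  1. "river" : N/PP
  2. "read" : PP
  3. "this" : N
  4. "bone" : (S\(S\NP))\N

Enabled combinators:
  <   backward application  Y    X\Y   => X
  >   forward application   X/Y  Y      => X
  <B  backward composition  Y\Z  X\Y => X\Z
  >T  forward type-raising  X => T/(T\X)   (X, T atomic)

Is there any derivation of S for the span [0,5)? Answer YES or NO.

YES

[0,5] S   <
  [0,3] S\NP   >
    [0,1] "here" : (S\NP)/N
    [1,3] N   >
      [1,2] "river" : N/PP
      [2,3] "read" : PP
  [3,5] S\(S\NP)   <
    [3,4] "this" : N
    [4,5] "bone" : (S\(S\NP))\N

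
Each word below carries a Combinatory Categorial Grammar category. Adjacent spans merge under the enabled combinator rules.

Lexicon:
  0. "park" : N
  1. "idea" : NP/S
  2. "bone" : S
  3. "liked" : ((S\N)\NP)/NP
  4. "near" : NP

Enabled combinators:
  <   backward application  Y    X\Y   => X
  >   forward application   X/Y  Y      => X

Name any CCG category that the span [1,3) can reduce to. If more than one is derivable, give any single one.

[0,5] S   <
  [0,1] "park" : N
  [1,5] S\N   <
    [1,3] NP   >
      [1,2] "idea" : NP/S
      [2,3] "bone" : S
    [3,5] (S\N)\NP   >
      [3,4] "liked" : ((S\N)\NP)/NP
      [4,5] "near" : NP

NP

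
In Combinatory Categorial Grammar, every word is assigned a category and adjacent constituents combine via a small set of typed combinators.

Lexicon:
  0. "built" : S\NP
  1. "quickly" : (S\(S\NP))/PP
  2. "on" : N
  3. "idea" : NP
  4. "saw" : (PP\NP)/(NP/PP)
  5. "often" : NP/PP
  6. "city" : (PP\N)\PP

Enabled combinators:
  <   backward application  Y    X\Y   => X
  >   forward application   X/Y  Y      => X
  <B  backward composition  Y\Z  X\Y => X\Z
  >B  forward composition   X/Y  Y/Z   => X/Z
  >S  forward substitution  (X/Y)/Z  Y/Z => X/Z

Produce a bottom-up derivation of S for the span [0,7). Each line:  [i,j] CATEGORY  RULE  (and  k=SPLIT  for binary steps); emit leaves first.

[0,1] S\NP  lex  "built"
[1,2] (S\(S\NP))/PP  lex  "quickly"
[2,3] N  lex  "on"
[3,4] NP  lex  "idea"
[4,5] (PP\NP)/(NP/PP)  lex  "saw"
[5,6] NP/PP  lex  "often"
[4,6] PP\NP  >  k=5
[3,6] PP  <  k=4
[6,7] (PP\N)\PP  lex  "city"
[3,7] PP\N  <  k=6
[2,7] PP  <  k=3
[1,7] S\(S\NP)  >  k=2
[0,7] S  <  k=1

[0,7] S   <
  [0,1] "built" : S\NP
  [1,7] S\(S\NP)   >
    [1,2] "quickly" : (S\(S\NP))/PP
    [2,7] PP   <
      [2,3] "on" : N
      [3,7] PP\N   <
        [3,6] PP   <
          [3,4] "idea" : NP
          [4,6] PP\NP   >
            [4,5] "saw" : (PP\NP)/(NP/PP)
            [5,6] "often" : NP/PP
        [6,7] "city" : (PP\N)\PP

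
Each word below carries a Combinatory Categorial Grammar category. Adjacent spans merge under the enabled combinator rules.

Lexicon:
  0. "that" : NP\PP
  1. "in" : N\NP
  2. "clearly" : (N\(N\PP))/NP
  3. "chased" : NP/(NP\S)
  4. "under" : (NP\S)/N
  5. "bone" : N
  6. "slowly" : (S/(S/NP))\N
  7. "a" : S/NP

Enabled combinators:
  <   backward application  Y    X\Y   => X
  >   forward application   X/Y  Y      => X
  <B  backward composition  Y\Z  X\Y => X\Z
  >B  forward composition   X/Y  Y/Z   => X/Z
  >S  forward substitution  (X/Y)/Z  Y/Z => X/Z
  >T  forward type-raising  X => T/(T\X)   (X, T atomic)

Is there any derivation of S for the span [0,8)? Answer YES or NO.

YES

[0,8] S   >
  [0,7] S/(S/NP)   <
    [0,6] N   <
      [0,2] N\PP   <B
        [0,1] "that" : NP\PP
        [1,2] "in" : N\NP
      [2,6] N\(N\PP)   >
        [2,3] "clearly" : (N\(N\PP))/NP
        [3,6] NP   >
          [3,4] "chased" : NP/(NP\S)
          [4,6] NP\S   >
            [4,5] "under" : (NP\S)/N
            [5,6] "bone" : N
    [6,7] "slowly" : (S/(S/NP))\N
  [7,8] "a" : S/NP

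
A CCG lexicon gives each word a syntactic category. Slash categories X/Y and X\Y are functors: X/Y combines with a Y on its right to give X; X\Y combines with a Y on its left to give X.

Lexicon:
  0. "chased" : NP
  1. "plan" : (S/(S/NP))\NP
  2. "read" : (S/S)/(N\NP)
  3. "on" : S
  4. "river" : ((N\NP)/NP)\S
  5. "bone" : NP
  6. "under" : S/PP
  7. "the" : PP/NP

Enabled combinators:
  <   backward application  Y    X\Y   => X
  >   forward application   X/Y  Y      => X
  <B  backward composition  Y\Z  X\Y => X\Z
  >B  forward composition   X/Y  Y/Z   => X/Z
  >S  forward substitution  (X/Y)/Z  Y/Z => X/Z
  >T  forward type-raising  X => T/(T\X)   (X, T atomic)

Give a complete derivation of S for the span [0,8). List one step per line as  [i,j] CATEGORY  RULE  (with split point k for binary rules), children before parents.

[0,8] S   >
  [0,2] S/(S/NP)   <
    [0,1] "chased" : NP
    [1,2] "plan" : (S/(S/NP))\NP
  [2,8] S/NP   >B
    [2,6] S/S   >
      [2,3] "read" : (S/S)/(N\NP)
      [3,6] N\NP   >
        [3,5] (N\NP)/NP   <
          [3,4] "on" : S
          [4,5] "river" : ((N\NP)/NP)\S
        [5,6] "bone" : NP
    [6,8] S/NP   >B
      [6,7] "under" : S/PP
      [7,8] "the" : PP/NP

[0,1] NP  lex  "chased"
[1,2] (S/(S/NP))\NP  lex  "plan"
[0,2] S/(S/NP)  <  k=1
[2,3] (S/S)/(N\NP)  lex  "read"
[3,4] S  lex  "on"
[4,5] ((N\NP)/NP)\S  lex  "river"
[3,5] (N\NP)/NP  <  k=4
[5,6] NP  lex  "bone"
[3,6] N\NP  >  k=5
[2,6] S/S  >  k=3
[6,7] S/PP  lex  "under"
[7,8] PP/NP  lex  "the"
[6,8] S/NP  >B  k=7
[2,8] S/NP  >B  k=6
[0,8] S  >  k=2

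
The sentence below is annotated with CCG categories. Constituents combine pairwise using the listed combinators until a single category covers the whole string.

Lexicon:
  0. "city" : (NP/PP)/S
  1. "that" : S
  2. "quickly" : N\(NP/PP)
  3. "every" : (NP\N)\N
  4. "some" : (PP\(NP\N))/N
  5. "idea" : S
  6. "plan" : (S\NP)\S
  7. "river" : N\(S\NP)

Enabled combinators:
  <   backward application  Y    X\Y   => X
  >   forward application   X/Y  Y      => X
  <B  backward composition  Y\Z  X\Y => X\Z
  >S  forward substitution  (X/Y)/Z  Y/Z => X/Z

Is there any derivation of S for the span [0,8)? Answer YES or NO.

(NP/PP)/S S N\(NP/PP) (NP\N)\N (PP\(NP\N))/N S (S\NP)\S N\(S\NP)
CKY chart[0,8] = {PP}; S ∉ chart

NO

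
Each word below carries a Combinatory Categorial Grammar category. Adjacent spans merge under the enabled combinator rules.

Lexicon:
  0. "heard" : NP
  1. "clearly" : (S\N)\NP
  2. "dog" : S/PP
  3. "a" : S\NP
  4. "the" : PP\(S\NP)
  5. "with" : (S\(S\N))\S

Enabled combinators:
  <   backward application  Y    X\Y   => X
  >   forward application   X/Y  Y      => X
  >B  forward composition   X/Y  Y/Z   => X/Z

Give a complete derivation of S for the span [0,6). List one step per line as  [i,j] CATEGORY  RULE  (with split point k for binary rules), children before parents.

[0,1] NP  lex  "heard"
[1,2] (S\N)\NP  lex  "clearly"
[0,2] S\N  <  k=1
[2,3] S/PP  lex  "dog"
[3,4] S\NP  lex  "a"
[4,5] PP\(S\NP)  lex  "the"
[3,5] PP  <  k=4
[2,5] S  >  k=3
[5,6] (S\(S\N))\S  lex  "with"
[2,6] S\(S\N)  <  k=5
[0,6] S  <  k=2

[0,6] S   <
  [0,2] S\N   <
    [0,1] "heard" : NP
    [1,2] "clearly" : (S\N)\NP
  [2,6] S\(S\N)   <
    [2,5] S   >
      [2,3] "dog" : S/PP
      [3,5] PP   <
        [3,4] "a" : S\NP
        [4,5] "the" : PP\(S\NP)
    [5,6] "with" : (S\(S\N))\S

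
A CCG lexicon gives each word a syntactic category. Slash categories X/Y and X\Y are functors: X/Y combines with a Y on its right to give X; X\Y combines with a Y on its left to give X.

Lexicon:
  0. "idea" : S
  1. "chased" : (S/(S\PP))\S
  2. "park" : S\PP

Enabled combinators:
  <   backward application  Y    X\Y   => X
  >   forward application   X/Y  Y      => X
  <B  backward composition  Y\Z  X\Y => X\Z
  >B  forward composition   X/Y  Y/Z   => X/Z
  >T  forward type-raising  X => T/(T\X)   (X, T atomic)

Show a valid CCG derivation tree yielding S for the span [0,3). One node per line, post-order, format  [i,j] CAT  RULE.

[0,3] S   >
  [0,2] S/(S\PP)   <
    [0,1] "idea" : S
    [1,2] "chased" : (S/(S\PP))\S
  [2,3] "park" : S\PP

[0,1] S  lex  "idea"
[1,2] (S/(S\PP))\S  lex  "chased"
[0,2] S/(S\PP)  <  k=1
[2,3] S\PP  lex  "park"
[0,3] S  >  k=2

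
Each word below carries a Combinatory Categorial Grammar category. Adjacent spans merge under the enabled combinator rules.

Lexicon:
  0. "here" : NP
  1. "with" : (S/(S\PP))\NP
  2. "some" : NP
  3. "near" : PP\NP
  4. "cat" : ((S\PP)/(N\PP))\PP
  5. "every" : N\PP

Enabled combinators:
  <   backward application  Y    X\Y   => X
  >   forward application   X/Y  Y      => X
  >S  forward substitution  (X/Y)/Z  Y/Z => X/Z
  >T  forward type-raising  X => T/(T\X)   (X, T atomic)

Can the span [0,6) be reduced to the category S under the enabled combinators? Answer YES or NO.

[0,6] S   >
  [0,2] S/(S\PP)   <
    [0,1] "here" : NP
    [1,2] "with" : (S/(S\PP))\NP
  [2,6] S\PP   >
    [2,5] (S\PP)/(N\PP)   <
      [2,4] PP   <
        [2,3] "some" : NP
        [3,4] "near" : PP\NP
      [4,5] "cat" : ((S\PP)/(N\PP))\PP
    [5,6] "every" : N\PP

YES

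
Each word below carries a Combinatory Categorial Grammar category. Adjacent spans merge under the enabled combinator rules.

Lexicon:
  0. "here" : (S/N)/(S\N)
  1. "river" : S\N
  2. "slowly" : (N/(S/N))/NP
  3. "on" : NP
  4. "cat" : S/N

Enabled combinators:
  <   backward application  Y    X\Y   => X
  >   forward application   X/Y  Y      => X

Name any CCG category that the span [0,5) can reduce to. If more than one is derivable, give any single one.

[0,5] S   >
  [0,2] S/N   >
    [0,1] "here" : (S/N)/(S\N)
    [1,2] "river" : S\N
  [2,5] N   >
    [2,4] N/(S/N)   >
      [2,3] "slowly" : (N/(S/N))/NP
      [3,4] "on" : NP
    [4,5] "cat" : S/N

S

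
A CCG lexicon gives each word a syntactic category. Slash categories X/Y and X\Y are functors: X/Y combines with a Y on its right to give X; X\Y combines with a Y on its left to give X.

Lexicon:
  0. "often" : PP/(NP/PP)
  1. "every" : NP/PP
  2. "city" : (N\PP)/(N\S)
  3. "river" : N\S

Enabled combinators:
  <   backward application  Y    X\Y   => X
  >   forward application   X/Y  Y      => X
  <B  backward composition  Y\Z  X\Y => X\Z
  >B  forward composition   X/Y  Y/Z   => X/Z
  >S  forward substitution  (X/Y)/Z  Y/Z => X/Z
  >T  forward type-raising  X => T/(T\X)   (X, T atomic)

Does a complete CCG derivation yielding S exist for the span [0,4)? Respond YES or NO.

NO

PP/(NP/PP) NP/PP (N\PP)/(N\S) N\S
CKY chart[0,4] = {N, N/(N\N), NP/(NP\N), PP/(PP\N), S/(S\N)}; S ∉ chart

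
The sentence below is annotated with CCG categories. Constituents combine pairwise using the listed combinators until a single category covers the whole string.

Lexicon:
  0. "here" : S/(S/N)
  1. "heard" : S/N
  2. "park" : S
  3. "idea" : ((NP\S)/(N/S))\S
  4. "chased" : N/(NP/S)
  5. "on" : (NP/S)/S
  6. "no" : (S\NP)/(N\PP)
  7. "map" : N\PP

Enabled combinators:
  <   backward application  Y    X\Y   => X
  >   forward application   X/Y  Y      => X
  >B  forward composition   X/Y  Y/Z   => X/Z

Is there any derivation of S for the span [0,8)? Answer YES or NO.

YES

[0,8] S   <
  [0,6] NP   <
    [0,2] S   >
      [0,1] "here" : S/(S/N)
      [1,2] "heard" : S/N
    [2,6] NP\S   >
      [2,4] (NP\S)/(N/S)   <
        [2,3] "park" : S
        [3,4] "idea" : ((NP\S)/(N/S))\S
      [4,6] N/S   >B
        [4,5] "chased" : N/(NP/S)
        [5,6] "on" : (NP/S)/S
  [6,8] S\NP   >
    [6,7] "no" : (S\NP)/(N\PP)
    [7,8] "map" : N\PP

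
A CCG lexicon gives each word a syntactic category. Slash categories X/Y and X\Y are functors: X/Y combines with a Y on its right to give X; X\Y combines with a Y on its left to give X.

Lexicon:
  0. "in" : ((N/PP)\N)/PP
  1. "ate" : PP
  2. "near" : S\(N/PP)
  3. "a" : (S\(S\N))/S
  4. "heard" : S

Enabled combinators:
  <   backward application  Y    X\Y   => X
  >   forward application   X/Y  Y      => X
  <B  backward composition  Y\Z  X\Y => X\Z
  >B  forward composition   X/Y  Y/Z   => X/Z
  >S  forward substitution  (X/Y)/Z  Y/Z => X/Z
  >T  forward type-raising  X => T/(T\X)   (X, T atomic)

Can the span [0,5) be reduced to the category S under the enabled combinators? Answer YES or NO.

YES

[0,5] S   <
  [0,3] S\N   <B
    [0,2] (N/PP)\N   >
      [0,1] "in" : ((N/PP)\N)/PP
      [1,2] "ate" : PP
    [2,3] "near" : S\(N/PP)
  [3,5] S\(S\N)   >
    [3,4] "a" : (S\(S\N))/S
    [4,5] "heard" : S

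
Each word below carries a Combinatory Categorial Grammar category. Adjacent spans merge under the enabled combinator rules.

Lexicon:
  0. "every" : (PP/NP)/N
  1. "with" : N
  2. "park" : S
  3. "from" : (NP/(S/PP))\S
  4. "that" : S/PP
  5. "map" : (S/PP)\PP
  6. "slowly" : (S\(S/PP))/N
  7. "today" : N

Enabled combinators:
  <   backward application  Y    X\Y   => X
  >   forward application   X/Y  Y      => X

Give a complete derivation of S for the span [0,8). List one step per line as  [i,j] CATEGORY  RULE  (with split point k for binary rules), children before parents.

[0,1] (PP/NP)/N  lex  "every"
[1,2] N  lex  "with"
[0,2] PP/NP  >  k=1
[2,3] S  lex  "park"
[3,4] (NP/(S/PP))\S  lex  "from"
[2,4] NP/(S/PP)  <  k=3
[4,5] S/PP  lex  "that"
[2,5] NP  >  k=4
[0,5] PP  >  k=2
[5,6] (S/PP)\PP  lex  "map"
[0,6] S/PP  <  k=5
[6,7] (S\(S/PP))/N  lex  "slowly"
[7,8] N  lex  "today"
[6,8] S\(S/PP)  >  k=7
[0,8] S  <  k=6

[0,8] S   <
  [0,6] S/PP   <
    [0,5] PP   >
      [0,2] PP/NP   >
        [0,1] "every" : (PP/NP)/N
        [1,2] "with" : N
      [2,5] NP   >
        [2,4] NP/(S/PP)   <
          [2,3] "park" : S
          [3,4] "from" : (NP/(S/PP))\S
        [4,5] "that" : S/PP
    [5,6] "map" : (S/PP)\PP
  [6,8] S\(S/PP)   >
    [6,7] "slowly" : (S\(S/PP))/N
    [7,8] "today" : N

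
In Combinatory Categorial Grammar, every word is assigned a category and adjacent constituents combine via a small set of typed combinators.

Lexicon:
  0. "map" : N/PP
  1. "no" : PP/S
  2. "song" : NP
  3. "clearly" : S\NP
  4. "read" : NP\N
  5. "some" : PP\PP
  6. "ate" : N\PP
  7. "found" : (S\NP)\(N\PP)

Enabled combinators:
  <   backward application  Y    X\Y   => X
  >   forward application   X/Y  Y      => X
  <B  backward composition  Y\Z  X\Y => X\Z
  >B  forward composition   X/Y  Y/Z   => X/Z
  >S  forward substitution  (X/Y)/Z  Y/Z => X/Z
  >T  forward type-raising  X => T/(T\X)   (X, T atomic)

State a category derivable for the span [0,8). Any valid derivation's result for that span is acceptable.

S

[0,8] S   <
  [0,4] N   >
    [0,2] N/S   >B
      [0,1] "map" : N/PP
      [1,2] "no" : PP/S
    [2,4] S   <
      [2,3] "song" : NP
      [3,4] "clearly" : S\NP
  [4,8] S\N   <B
    [4,5] "read" : NP\N
    [5,8] S\NP   <
      [5,7] N\PP   <B
        [5,6] "some" : PP\PP
        [6,7] "ate" : N\PP
      [7,8] "found" : (S\NP)\(N\PP)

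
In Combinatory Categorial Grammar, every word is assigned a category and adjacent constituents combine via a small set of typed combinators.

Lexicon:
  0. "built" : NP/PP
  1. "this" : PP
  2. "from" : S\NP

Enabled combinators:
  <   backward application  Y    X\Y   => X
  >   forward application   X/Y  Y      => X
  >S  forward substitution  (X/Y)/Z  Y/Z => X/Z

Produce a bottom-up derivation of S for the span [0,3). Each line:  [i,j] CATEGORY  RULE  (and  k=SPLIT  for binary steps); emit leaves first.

[0,1] NP/PP  lex  "built"
[1,2] PP  lex  "this"
[0,2] NP  >  k=1
[2,3] S\NP  lex  "from"
[0,3] S  <  k=2

[0,3] S   <
  [0,2] NP   >
    [0,1] "built" : NP/PP
    [1,2] "this" : PP
  [2,3] "from" : S\NP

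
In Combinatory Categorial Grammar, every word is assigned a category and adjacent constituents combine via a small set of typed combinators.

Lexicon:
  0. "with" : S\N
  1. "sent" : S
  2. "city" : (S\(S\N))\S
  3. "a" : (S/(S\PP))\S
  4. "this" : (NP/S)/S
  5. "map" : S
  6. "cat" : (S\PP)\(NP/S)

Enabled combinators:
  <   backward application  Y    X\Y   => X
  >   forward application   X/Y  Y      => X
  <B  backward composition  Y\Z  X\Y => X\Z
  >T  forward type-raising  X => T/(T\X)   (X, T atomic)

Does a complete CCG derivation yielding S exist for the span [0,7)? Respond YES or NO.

YES

[0,7] S   >
  [0,4] S/(S\PP)   <
    [0,3] S   <
      [0,1] "with" : S\N
      [1,3] S\(S\N)   <
        [1,2] "sent" : S
        [2,3] "city" : (S\(S\N))\S
    [3,4] "a" : (S/(S\PP))\S
  [4,7] S\PP   <
    [4,6] NP/S   >
      [4,5] "this" : (NP/S)/S
      [5,6] "map" : S
    [6,7] "cat" : (S\PP)\(NP/S)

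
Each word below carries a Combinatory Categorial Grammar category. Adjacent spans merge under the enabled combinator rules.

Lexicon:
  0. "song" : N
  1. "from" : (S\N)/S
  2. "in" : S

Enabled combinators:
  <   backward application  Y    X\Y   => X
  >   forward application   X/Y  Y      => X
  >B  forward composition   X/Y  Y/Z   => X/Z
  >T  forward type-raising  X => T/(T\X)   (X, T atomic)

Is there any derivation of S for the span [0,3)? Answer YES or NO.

[0,3] S   <
  [0,1] "song" : N
  [1,3] S\N   >
    [1,2] "from" : (S\N)/S
    [2,3] "in" : S

YES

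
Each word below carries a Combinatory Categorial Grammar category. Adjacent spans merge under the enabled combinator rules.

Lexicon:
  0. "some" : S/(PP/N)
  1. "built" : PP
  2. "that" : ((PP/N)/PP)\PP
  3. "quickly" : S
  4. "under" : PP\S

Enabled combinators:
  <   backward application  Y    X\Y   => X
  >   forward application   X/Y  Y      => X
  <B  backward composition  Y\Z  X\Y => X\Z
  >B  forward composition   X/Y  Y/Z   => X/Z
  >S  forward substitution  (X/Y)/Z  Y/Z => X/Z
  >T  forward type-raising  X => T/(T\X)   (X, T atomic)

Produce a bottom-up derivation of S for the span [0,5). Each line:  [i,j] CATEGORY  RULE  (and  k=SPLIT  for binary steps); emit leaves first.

[0,5] S   >
  [0,1] "some" : S/(PP/N)
  [1,5] PP/N   >
    [1,3] (PP/N)/PP   <
      [1,2] "built" : PP
      [2,3] "that" : ((PP/N)/PP)\PP
    [3,5] PP   >
      [3,4] PP/(PP\S)   >T
        [3,4] "quickly" : S
      [4,5] "under" : PP\S

[0,1] S/(PP/N)  lex  "some"
[1,2] PP  lex  "built"
[2,3] ((PP/N)/PP)\PP  lex  "that"
[1,3] (PP/N)/PP  <  k=2
[3,4] S  lex  "quickly"
[3,4] PP/(PP\S)  >T
[4,5] PP\S  lex  "under"
[3,5] PP  >  k=4
[1,5] PP/N  >  k=3
[0,5] S  >  k=1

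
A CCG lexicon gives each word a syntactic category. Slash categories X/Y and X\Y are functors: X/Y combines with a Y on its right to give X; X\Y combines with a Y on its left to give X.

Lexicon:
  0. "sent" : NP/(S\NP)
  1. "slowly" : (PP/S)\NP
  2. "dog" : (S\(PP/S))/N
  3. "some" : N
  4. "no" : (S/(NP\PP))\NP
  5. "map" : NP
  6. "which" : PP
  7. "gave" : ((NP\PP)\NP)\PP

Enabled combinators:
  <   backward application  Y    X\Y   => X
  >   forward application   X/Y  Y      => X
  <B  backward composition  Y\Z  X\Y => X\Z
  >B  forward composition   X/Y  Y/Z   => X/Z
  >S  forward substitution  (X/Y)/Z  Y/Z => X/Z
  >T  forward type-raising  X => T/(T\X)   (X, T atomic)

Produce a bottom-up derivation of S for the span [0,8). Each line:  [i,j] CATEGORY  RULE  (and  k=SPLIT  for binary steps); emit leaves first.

[0,1] NP/(S\NP)  lex  "sent"
[1,2] (PP/S)\NP  lex  "slowly"
[2,3] (S\(PP/S))/N  lex  "dog"
[3,4] N  lex  "some"
[2,4] S\(PP/S)  >  k=3
[1,4] S\NP  <B  k=2
[0,4] NP  >  k=1
[4,5] (S/(NP\PP))\NP  lex  "no"
[0,5] S/(NP\PP)  <  k=4
[5,6] NP  lex  "map"
[6,7] PP  lex  "which"
[7,8] ((NP\PP)\NP)\PP  lex  "gave"
[6,8] (NP\PP)\NP  <  k=7
[5,8] NP\PP  <  k=6
[0,8] S  >  k=5

[0,8] S   >
  [0,5] S/(NP\PP)   <
    [0,4] NP   >
      [0,1] "sent" : NP/(S\NP)
      [1,4] S\NP   <B
        [1,2] "slowly" : (PP/S)\NP
        [2,4] S\(PP/S)   >
          [2,3] "dog" : (S\(PP/S))/N
          [3,4] "some" : N
    [4,5] "no" : (S/(NP\PP))\NP
  [5,8] NP\PP   <
    [5,6] "map" : NP
    [6,8] (NP\PP)\NP   <
      [6,7] "which" : PP
      [7,8] "gave" : ((NP\PP)\NP)\PP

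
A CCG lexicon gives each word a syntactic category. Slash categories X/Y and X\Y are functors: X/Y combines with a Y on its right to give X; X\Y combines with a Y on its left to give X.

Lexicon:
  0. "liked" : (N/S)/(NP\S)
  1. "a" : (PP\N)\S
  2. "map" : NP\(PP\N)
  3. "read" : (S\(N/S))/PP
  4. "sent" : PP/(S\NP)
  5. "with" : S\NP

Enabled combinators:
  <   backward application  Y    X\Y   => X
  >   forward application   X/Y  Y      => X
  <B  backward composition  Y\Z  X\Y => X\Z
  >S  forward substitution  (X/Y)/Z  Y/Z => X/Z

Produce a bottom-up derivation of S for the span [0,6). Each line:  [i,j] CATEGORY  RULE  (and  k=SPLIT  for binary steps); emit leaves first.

[0,1] (N/S)/(NP\S)  lex  "liked"
[1,2] (PP\N)\S  lex  "a"
[2,3] NP\(PP\N)  lex  "map"
[1,3] NP\S  <B  k=2
[0,3] N/S  >  k=1
[3,4] (S\(N/S))/PP  lex  "read"
[4,5] PP/(S\NP)  lex  "sent"
[5,6] S\NP  lex  "with"
[4,6] PP  >  k=5
[3,6] S\(N/S)  >  k=4
[0,6] S  <  k=3

[0,6] S   <
  [0,3] N/S   >
    [0,1] "liked" : (N/S)/(NP\S)
    [1,3] NP\S   <B
      [1,2] "a" : (PP\N)\S
      [2,3] "map" : NP\(PP\N)
  [3,6] S\(N/S)   >
    [3,4] "read" : (S\(N/S))/PP
    [4,6] PP   >
      [4,5] "sent" : PP/(S\NP)
      [5,6] "with" : S\NP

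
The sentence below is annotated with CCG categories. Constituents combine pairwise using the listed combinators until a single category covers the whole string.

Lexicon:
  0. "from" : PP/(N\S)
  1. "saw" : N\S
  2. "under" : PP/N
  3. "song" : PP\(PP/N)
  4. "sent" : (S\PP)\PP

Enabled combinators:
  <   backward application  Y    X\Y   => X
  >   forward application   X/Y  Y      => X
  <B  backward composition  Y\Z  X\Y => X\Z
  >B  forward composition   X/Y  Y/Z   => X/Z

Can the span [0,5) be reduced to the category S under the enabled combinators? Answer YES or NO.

YES

[0,5] S   <
  [0,2] PP   >
    [0,1] "from" : PP/(N\S)
    [1,2] "saw" : N\S
  [2,5] S\PP   <
    [2,4] PP   <
      [2,3] "under" : PP/N
      [3,4] "song" : PP\(PP/N)
    [4,5] "sent" : (S\PP)\PP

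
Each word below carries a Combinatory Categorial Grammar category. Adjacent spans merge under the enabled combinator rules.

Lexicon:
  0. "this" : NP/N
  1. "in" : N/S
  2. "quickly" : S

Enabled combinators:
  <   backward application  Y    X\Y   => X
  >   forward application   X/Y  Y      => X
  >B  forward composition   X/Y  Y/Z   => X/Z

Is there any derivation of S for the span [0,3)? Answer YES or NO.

NP/N N/S S
CKY chart[0,3] = {NP}; S ∉ chart

NO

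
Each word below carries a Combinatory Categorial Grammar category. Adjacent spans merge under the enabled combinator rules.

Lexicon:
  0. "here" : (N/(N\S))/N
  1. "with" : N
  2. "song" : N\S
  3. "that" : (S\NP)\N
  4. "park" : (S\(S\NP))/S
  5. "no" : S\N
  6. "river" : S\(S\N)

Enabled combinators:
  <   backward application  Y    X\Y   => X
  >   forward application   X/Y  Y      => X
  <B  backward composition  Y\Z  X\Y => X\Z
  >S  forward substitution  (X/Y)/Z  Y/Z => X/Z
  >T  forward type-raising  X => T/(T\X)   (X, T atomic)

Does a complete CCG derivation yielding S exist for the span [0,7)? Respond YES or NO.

YES

[0,7] S   <
  [0,4] S\NP   <
    [0,3] N   >
      [0,2] N/(N\S)   >
        [0,1] "here" : (N/(N\S))/N
        [1,2] "with" : N
      [2,3] "song" : N\S
    [3,4] "that" : (S\NP)\N
  [4,7] S\(S\NP)   >
    [4,5] "park" : (S\(S\NP))/S
    [5,7] S   <
      [5,6] "no" : S\N
      [6,7] "river" : S\(S\N)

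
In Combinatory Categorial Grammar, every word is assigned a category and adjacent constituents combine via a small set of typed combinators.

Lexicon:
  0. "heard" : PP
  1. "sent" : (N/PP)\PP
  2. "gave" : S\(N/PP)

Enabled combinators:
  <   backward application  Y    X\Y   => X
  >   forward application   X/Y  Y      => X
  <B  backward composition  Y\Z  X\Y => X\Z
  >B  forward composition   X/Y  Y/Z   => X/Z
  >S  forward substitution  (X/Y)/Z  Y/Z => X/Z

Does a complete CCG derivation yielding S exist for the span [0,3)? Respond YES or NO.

[0,3] S   <
  [0,1] "heard" : PP
  [1,3] S\PP   <B
    [1,2] "sent" : (N/PP)\PP
    [2,3] "gave" : S\(N/PP)

YES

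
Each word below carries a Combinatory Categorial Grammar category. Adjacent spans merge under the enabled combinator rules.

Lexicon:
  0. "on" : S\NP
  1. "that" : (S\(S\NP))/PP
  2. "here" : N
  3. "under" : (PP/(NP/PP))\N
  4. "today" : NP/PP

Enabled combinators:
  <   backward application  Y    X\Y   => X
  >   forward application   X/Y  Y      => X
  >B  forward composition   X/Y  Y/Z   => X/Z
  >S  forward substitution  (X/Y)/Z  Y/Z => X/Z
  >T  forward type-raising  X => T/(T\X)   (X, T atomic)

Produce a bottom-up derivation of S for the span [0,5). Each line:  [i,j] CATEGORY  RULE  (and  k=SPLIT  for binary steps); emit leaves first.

[0,5] S   <
  [0,1] "on" : S\NP
  [1,5] S\(S\NP)   >
    [1,2] "that" : (S\(S\NP))/PP
    [2,5] PP   >
      [2,4] PP/(NP/PP)   <
        [2,3] "here" : N
        [3,4] "under" : (PP/(NP/PP))\N
      [4,5] "today" : NP/PP

[0,1] S\NP  lex  "on"
[1,2] (S\(S\NP))/PP  lex  "that"
[2,3] N  lex  "here"
[3,4] (PP/(NP/PP))\N  lex  "under"
[2,4] PP/(NP/PP)  <  k=3
[4,5] NP/PP  lex  "today"
[2,5] PP  >  k=4
[1,5] S\(S\NP)  >  k=2
[0,5] S  <  k=1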